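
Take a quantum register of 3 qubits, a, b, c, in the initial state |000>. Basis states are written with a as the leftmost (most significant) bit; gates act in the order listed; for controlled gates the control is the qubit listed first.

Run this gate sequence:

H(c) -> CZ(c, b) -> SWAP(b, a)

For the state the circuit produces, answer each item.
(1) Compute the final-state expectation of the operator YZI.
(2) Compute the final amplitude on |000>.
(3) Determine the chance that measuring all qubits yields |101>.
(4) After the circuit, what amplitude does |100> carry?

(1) In the final state, YZI has expectation 0.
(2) The amplitude on |000> is sqrt(2)/2.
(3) The probability of measuring |101> is 0.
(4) The final state's coefficient on |100> equals 0.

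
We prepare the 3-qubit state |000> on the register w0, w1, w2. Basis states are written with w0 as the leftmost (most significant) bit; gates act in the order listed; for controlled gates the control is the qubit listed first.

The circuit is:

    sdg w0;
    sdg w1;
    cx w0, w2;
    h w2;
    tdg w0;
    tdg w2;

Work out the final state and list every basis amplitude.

The final amplitudes are sqrt(2)/2 on |000>, -sqrt(2)*exp(3*I*pi/4)/2 on |001>, and 0 on every other basis state.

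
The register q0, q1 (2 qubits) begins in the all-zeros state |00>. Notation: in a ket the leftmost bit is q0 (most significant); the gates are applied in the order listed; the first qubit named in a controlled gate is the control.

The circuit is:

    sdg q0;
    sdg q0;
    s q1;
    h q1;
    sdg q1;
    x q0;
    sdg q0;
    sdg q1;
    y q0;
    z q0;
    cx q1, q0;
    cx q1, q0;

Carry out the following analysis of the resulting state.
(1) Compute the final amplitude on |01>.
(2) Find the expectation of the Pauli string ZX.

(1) The amplitude on |01> is sqrt(2)/2.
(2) The observable ZX averages to -1.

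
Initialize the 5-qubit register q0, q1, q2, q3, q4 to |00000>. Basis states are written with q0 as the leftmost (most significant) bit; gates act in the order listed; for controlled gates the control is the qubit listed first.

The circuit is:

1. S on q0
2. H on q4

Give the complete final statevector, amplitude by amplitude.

The resulting statevector has amplitude sqrt(2)/2 on |00000>, sqrt(2)/2 on |00001>, and 0 on every other basis state.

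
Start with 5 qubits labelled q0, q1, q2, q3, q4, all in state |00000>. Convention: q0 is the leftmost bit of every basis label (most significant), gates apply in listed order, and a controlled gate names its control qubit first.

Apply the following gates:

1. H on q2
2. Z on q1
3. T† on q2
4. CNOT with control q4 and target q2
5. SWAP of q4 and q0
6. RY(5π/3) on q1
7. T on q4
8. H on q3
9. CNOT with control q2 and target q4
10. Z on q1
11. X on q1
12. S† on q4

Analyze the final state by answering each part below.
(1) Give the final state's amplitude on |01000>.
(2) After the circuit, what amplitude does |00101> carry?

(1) The amplitude on |01000> is -sqrt(3)/4.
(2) The final state's coefficient on |00101> equals exp(I*pi/4)/4.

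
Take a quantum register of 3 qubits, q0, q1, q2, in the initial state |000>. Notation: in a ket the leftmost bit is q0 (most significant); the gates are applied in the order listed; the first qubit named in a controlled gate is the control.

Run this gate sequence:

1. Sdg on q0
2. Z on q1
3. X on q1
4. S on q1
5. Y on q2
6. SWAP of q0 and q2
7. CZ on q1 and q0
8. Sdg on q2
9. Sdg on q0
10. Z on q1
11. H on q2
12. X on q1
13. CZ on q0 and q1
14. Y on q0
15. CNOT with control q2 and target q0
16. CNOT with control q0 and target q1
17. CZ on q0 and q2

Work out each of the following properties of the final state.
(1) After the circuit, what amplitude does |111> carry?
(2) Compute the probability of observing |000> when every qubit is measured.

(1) The amplitude on |111> is -sqrt(2)/2.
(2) Outcome |000> occurs with probability 1/2.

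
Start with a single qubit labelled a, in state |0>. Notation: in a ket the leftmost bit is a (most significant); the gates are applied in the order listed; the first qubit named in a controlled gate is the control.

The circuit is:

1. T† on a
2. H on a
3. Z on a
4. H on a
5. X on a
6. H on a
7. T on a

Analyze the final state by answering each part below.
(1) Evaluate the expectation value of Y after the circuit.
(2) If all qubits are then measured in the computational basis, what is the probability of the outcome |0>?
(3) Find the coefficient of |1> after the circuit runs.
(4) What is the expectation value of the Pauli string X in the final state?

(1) The observable Y averages to sqrt(2)/2.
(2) A full measurement returns |0> with probability 1/2.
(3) |1> carries amplitude sqrt(2)*exp(I*pi/4)/2 in the final state.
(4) The observable X averages to sqrt(2)/2.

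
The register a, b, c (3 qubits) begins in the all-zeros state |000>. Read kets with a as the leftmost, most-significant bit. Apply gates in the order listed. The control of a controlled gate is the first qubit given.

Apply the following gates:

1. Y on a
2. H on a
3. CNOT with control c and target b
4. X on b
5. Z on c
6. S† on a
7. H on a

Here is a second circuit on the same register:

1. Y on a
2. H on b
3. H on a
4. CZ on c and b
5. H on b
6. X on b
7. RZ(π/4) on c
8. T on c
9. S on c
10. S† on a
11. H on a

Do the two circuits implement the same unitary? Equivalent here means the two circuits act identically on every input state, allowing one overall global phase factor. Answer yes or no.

Yes — the two circuits implement the same unitary up to a global phase.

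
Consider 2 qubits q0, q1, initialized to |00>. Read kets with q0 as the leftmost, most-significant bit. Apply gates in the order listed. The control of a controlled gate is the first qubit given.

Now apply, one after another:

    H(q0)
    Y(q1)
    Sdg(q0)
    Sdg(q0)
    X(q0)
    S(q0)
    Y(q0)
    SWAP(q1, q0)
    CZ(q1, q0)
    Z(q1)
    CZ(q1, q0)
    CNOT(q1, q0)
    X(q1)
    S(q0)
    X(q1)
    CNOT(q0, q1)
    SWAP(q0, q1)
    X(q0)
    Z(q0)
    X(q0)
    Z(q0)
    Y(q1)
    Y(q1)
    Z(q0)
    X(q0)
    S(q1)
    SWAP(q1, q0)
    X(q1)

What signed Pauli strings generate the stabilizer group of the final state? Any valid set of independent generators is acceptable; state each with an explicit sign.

The stabilizer group can be generated by +YI, -IZ, among other valid generating sets. Key observation: steps 20-25 multiply out to the identity, so the circuit reduces to the remaining gates.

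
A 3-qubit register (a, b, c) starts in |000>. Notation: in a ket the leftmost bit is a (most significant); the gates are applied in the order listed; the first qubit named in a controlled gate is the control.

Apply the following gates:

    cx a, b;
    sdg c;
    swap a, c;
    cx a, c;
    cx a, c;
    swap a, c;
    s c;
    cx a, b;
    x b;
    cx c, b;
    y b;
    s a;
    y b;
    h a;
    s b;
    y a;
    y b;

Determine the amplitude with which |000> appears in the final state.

The amplitude on |000> is -sqrt(2)*I/2. Key observation: steps 1-8 multiply out to the identity, so the circuit reduces to the remaining gates.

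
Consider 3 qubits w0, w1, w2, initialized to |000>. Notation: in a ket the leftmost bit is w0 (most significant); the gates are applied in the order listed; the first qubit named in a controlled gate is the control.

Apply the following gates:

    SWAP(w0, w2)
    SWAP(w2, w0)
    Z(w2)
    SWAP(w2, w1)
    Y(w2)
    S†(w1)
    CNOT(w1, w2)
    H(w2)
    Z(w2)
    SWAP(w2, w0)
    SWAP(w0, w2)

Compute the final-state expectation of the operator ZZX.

The expectation value of ZZX is 1.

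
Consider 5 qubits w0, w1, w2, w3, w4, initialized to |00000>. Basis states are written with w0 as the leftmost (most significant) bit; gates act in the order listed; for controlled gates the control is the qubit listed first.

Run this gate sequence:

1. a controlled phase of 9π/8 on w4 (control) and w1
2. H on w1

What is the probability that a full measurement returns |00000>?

Outcome |00000> occurs with probability 1/2.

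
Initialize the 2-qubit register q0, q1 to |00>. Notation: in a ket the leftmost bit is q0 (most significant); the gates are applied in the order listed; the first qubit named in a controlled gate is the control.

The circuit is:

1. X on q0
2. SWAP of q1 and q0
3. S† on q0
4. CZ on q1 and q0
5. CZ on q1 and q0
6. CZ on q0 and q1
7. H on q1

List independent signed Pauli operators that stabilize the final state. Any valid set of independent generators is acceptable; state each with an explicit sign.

The final state is stabilized by the group generated by -IX, +ZI; other independent generating sets are equally valid.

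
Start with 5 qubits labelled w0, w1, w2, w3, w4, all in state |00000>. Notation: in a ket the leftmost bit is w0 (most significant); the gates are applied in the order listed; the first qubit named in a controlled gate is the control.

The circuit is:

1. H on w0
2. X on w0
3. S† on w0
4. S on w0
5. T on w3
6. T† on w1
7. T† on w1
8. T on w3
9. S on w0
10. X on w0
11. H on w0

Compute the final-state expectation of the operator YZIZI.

In the final state, YZIZI has expectation 1.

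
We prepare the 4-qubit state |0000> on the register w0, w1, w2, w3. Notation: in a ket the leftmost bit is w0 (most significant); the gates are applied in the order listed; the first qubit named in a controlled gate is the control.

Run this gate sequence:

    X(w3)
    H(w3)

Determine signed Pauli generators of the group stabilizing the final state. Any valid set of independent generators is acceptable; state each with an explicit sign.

The stabilizer group can be generated by -IIIX, +ZIII, +IZII, +IIZI, among other valid generating sets.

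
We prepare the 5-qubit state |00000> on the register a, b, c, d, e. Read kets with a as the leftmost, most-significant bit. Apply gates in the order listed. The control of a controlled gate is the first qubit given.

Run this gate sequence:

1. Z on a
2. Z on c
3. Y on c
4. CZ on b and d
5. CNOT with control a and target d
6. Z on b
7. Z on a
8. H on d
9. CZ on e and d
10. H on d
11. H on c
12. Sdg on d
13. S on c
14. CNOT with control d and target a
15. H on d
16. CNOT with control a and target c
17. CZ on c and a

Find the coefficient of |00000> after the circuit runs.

|00000> carries amplitude I/2 in the final state.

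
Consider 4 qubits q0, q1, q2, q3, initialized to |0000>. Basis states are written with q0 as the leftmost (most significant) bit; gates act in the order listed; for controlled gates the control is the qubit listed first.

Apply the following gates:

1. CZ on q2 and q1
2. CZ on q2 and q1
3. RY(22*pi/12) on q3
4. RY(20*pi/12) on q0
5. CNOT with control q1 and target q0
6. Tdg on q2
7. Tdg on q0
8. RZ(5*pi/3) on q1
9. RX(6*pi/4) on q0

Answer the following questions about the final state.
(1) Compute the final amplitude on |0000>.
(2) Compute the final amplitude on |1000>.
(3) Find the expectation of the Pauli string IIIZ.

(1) |0000> carries amplitude (sqrt(3) + 3 - (1 + sqrt(3))*exp(I*pi/4))*exp(I*pi/6)/8 in the final state. Key observation: the block from step 1 through step 2 cancels to the identity and can be dropped.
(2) |1000> carries amplitude exp(11*I*pi/12)/8 + sqrt(3)*exp(11*I*pi/12)/8 + sqrt(3)*exp(2*I*pi/3)/8 + 3*exp(2*I*pi/3)/8 in the final state.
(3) The observable IIIZ averages to sqrt(3)/2.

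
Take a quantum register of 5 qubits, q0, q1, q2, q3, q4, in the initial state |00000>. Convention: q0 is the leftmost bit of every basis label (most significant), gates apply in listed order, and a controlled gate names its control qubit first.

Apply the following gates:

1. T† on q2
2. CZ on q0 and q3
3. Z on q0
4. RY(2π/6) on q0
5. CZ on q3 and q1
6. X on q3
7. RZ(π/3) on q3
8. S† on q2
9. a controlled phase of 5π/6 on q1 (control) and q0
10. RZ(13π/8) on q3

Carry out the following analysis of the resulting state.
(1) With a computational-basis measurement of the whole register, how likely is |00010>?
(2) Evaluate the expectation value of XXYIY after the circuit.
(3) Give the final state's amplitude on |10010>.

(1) Outcome |00010> occurs with probability 3/4.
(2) In the final state, XXYIY has expectation 0.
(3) The final state's coefficient on |10010> equals exp(47*I*pi/48)/2.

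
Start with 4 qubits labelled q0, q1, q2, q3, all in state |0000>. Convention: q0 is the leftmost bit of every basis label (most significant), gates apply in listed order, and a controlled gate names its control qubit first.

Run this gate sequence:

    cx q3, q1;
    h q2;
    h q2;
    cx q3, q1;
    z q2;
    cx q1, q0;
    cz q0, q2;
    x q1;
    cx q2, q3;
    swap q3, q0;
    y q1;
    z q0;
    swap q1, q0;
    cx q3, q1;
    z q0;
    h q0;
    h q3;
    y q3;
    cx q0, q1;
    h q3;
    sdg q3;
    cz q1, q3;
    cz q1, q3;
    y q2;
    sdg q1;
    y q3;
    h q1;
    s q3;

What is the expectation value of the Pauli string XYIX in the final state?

In the final state, XYIX has expectation 0. Key observation: gates 1-4 undo each other exactly, leaving only the rest of the circuit to track.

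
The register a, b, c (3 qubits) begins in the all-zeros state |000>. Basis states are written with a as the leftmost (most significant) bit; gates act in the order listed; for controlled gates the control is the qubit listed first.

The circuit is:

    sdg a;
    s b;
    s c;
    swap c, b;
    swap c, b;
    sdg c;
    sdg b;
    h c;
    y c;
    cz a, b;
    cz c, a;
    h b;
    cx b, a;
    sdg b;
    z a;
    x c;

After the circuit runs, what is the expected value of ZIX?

In the final state, ZIX has expectation 0. Key observation: steps 2-7 multiply out to the identity, so the circuit reduces to the remaining gates.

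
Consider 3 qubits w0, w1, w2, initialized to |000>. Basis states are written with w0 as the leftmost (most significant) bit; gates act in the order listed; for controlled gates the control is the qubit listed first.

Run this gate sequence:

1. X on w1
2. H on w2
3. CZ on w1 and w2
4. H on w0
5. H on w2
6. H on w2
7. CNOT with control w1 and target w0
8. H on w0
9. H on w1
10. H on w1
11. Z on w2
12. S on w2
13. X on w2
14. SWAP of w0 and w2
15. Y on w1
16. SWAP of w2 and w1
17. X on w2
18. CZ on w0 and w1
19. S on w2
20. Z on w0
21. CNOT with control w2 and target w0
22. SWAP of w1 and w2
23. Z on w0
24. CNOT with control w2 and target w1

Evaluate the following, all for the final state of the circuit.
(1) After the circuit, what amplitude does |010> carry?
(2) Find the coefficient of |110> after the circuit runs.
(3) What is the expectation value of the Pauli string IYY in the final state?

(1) The amplitude on |010> is -sqrt(2)/2. Key observation: steps 9-10 multiply out to the identity, so the circuit reduces to the remaining gates.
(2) The final state's coefficient on |110> equals -sqrt(2)*I/2.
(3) In the final state, IYY has expectation 0.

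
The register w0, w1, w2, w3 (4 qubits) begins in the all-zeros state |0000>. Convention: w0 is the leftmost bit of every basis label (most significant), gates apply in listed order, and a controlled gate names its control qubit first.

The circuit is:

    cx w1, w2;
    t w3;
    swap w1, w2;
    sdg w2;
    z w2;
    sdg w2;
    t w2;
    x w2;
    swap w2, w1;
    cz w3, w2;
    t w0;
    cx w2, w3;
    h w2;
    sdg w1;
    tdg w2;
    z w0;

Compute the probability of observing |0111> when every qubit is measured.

The probability of measuring |0111> is 0.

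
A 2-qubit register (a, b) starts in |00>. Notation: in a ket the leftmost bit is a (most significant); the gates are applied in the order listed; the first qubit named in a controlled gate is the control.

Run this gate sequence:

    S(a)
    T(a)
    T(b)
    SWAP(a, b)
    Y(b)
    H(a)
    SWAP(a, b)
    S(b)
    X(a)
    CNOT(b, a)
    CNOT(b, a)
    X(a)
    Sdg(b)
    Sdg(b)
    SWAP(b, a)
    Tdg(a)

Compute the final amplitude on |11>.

The amplitude on |11> is -sqrt(2)*exp(3*I*pi/4)/2.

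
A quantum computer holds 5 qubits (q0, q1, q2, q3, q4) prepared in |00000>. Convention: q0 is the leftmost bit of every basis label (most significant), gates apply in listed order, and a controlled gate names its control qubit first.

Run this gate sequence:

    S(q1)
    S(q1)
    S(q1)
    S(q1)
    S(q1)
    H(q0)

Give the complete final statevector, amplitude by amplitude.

The resulting statevector has amplitude sqrt(2)/2 on |00000>, sqrt(2)/2 on |10000>, and 0 on every other basis state. Key observation: the block from step 2 through step 5 cancels to the identity and can be dropped.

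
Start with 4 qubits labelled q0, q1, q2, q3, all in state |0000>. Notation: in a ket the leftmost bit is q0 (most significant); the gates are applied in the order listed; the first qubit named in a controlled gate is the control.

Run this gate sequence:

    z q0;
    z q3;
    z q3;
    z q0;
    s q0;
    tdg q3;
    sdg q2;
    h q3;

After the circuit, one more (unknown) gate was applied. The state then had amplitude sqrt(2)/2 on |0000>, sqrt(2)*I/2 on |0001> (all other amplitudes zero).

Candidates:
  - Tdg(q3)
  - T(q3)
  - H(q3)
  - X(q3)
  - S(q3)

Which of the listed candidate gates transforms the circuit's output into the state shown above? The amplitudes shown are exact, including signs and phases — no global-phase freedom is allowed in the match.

The applied gate was S(q3).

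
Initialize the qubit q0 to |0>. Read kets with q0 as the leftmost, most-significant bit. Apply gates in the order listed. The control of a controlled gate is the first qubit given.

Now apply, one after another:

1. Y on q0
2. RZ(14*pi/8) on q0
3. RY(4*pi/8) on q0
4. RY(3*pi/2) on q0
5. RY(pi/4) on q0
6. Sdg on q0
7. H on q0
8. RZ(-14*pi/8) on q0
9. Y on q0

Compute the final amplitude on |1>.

The amplitude on |1> is sqrt(2)*(-sqrt(sqrt(2) + 2) + I*sqrt(2 - sqrt(2)))*exp(I*pi/4)/4.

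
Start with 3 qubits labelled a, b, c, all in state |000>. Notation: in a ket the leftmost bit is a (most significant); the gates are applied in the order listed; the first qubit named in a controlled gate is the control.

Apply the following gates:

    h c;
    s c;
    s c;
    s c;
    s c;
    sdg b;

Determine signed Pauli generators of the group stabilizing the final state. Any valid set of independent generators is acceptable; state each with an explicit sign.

One valid set of independent stabilizer generators is +IIX, +ZII, +IZI (any independent generating set of the same group is equally correct). Key observation: steps 2-5 multiply out to the identity, so the circuit reduces to the remaining gates.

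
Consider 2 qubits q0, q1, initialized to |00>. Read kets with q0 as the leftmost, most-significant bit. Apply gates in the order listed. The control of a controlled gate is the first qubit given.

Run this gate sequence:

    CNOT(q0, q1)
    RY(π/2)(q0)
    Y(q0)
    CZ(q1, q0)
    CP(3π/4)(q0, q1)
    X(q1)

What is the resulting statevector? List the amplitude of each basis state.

The resulting statevector has amplitude 0 on |00>, -sqrt(2)*I/2 on |01>, 0 on |10>, sqrt(2)*I/2 on |11>.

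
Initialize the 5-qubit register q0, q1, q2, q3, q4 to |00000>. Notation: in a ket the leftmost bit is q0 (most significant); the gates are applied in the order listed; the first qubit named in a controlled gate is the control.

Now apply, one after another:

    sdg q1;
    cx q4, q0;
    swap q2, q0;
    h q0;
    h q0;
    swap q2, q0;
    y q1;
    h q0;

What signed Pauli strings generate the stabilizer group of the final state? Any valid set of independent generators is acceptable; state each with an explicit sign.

The stabilizer group can be generated by +XIIII, -IZIII, +IIZII, +IIIZI, +IIIIZ, among other valid generating sets.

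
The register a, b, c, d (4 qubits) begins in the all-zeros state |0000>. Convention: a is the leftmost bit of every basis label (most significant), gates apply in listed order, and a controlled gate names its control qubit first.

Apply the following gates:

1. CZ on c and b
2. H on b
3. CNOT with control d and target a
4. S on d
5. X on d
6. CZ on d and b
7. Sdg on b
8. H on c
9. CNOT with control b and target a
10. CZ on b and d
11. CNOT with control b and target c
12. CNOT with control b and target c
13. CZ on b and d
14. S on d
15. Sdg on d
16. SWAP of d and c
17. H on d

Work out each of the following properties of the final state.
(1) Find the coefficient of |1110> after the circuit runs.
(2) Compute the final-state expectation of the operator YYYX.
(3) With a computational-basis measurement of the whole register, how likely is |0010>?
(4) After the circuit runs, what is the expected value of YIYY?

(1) The final state's coefficient on |1110> equals sqrt(2)*I/2.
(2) In the final state, YYYX has expectation 0.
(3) The probability of measuring |0010> is 1/2.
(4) The observable YIYY averages to 0.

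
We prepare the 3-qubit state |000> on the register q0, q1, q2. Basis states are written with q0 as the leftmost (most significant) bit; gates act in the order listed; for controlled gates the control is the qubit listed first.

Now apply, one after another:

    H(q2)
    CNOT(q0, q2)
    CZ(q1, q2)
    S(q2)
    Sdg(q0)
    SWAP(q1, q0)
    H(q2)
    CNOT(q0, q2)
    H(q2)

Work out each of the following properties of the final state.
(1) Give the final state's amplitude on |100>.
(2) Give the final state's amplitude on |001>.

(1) The amplitude on |100> is 0.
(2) The final state's coefficient on |001> equals sqrt(2)*I/2.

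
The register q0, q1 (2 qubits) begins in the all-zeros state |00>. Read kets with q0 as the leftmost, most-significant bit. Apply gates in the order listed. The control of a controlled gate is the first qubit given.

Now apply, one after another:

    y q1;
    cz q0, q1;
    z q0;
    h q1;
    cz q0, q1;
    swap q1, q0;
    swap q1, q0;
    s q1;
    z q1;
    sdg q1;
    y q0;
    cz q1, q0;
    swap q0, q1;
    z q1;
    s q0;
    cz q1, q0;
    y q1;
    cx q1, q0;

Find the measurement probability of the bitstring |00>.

Outcome |00> occurs with probability 1/2.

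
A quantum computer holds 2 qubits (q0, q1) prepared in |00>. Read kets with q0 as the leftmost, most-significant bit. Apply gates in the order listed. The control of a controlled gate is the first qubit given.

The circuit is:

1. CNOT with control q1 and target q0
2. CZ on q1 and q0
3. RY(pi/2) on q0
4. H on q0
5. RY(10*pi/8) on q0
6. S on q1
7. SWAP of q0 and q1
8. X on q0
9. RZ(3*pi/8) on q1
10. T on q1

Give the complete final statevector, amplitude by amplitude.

The final amplitudes are 0 on |00>, 0 on |01>, sqrt(2 - sqrt(2))*exp(13*I*pi/16)/2 on |10>, sqrt(sqrt(2) + 2)*exp(7*I*pi/16)/2 on |11>.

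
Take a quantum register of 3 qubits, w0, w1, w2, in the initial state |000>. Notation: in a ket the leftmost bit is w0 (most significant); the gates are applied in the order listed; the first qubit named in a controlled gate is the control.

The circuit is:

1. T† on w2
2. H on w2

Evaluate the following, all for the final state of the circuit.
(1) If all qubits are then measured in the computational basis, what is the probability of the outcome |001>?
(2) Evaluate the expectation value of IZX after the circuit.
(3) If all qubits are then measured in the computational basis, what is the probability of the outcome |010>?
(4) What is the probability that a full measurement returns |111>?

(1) A full measurement returns |001> with probability 1/2.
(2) The observable IZX averages to 1.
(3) Outcome |010> occurs with probability 0.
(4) A full measurement returns |111> with probability 0.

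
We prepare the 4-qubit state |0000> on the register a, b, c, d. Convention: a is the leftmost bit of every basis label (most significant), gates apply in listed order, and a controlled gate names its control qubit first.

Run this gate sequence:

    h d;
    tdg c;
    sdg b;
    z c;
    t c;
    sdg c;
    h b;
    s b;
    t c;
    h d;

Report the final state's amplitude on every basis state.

The resulting statevector has amplitude sqrt(2)/2 on |0000>, sqrt(2)*I/2 on |0100>, and 0 on every other basis state.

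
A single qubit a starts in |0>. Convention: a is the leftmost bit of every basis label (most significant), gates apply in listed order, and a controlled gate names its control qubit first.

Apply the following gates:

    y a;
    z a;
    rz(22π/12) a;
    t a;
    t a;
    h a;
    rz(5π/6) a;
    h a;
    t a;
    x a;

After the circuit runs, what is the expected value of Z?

The expectation value of Z is -sqrt(3)/2.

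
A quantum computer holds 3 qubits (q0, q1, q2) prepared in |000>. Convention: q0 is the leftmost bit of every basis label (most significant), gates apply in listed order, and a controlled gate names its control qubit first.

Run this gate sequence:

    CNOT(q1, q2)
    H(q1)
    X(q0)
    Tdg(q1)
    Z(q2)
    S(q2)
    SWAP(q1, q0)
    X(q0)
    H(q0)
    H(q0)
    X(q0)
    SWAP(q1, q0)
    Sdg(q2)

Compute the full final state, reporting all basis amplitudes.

The resulting statevector has amplitude sqrt(2)/2 on |100>, -sqrt(2)*exp(3*I*pi/4)/2 on |110>, and 0 on every other basis state.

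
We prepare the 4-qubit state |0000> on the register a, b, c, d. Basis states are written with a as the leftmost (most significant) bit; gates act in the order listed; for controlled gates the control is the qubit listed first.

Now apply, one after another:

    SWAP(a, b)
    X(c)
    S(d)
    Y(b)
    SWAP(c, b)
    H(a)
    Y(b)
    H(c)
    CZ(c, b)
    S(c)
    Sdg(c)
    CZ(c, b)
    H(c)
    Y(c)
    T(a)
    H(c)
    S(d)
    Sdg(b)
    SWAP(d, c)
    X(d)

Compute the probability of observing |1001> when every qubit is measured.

A full measurement returns |1001> with probability 1/4. Key observation: gates 8-13 undo each other exactly, leaving only the rest of the circuit to track.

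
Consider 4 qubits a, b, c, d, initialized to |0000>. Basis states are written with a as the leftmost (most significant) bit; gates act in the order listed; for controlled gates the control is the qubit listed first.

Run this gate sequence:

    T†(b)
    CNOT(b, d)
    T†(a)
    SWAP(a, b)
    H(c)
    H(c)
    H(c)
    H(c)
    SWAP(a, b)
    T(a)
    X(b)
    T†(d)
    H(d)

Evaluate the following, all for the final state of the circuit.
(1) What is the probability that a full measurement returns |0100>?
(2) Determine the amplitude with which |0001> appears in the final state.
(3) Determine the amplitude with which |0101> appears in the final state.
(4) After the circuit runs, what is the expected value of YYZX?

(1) A full measurement returns |0100> with probability 1/2.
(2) |0001> carries amplitude 0 in the final state.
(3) |0101> carries amplitude sqrt(2)/2 in the final state.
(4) The observable YYZX averages to 0.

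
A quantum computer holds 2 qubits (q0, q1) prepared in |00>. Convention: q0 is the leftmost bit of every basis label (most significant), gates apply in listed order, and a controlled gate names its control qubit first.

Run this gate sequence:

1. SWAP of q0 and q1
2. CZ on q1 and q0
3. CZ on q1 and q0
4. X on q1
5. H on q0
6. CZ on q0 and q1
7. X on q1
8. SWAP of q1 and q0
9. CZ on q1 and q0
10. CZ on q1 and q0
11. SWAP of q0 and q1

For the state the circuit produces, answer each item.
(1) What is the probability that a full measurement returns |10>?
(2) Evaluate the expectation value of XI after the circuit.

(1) A full measurement returns |10> with probability 1/2.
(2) The expectation value of XI is -1.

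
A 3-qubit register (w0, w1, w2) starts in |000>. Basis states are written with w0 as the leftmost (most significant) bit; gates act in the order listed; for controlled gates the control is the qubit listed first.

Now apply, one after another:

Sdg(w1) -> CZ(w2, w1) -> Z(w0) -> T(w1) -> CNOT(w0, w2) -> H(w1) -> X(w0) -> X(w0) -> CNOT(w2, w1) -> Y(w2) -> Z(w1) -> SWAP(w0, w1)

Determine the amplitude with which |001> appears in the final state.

The amplitude on |001> is sqrt(2)*I/2.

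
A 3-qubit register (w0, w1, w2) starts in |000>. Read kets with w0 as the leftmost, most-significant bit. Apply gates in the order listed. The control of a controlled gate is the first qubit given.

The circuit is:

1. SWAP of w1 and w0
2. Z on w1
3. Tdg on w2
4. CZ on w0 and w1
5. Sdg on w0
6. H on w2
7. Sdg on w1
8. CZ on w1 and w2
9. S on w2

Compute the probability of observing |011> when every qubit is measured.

A full measurement returns |011> with probability 0.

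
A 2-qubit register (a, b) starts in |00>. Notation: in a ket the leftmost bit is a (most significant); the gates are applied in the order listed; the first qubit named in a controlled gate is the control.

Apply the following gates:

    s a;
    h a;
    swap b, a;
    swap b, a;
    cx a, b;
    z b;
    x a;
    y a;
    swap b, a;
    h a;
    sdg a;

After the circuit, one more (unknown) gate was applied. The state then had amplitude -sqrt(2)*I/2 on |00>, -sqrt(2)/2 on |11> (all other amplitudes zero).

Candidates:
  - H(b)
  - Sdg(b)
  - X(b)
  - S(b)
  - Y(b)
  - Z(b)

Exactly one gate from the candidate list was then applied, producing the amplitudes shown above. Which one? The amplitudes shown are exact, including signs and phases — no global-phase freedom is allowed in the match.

The applied gate was H(b).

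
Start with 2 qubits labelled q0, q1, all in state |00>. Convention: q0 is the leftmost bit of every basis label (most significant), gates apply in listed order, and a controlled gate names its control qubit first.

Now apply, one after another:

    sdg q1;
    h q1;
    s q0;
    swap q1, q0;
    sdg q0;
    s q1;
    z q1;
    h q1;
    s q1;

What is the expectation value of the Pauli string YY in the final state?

In the final state, YY has expectation -1.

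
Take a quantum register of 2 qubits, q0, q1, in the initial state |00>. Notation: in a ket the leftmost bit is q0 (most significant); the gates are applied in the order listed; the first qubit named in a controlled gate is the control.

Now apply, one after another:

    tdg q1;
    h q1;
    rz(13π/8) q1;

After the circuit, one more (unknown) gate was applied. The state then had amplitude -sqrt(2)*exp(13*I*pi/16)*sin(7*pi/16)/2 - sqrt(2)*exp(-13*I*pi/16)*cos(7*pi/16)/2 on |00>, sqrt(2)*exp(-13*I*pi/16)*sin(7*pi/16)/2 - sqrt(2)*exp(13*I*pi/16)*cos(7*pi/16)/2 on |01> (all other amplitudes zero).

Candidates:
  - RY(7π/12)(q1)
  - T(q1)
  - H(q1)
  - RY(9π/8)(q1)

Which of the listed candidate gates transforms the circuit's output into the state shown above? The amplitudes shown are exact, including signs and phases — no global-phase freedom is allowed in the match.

The unique candidate consistent with the amplitudes is RY(9π/8)(q1).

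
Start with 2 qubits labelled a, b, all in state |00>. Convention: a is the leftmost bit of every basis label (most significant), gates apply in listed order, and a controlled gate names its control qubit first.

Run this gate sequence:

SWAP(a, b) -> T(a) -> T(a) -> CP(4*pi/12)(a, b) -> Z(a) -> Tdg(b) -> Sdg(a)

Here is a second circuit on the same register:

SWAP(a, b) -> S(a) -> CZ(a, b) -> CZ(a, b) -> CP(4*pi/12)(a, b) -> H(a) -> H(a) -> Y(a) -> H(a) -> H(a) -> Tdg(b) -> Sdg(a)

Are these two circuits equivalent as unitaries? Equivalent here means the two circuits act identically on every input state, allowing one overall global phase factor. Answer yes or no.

No, they are not equivalent — no single phase factor reconciles the two unitaries.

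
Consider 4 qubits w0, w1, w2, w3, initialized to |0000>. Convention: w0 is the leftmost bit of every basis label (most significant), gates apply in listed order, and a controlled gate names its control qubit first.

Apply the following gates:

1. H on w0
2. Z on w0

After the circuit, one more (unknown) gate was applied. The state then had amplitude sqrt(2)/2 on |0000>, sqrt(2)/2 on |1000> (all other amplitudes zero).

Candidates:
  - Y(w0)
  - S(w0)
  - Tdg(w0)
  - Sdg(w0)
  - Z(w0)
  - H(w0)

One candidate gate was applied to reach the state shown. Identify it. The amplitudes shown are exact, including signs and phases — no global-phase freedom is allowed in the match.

It was Z(w0) that produced the state shown.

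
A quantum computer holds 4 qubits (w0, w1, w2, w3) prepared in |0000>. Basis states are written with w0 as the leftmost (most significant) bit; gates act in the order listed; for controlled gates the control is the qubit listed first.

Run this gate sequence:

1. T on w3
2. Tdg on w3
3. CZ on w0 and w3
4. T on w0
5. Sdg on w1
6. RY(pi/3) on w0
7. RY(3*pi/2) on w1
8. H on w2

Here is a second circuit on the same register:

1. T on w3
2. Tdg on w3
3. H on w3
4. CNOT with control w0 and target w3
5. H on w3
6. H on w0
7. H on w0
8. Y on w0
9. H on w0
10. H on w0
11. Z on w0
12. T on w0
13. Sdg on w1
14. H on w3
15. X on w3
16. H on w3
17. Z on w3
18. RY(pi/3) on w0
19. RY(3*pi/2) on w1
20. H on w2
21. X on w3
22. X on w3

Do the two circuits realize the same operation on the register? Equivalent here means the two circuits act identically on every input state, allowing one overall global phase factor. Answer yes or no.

No — the two circuits implement different unitaries, even allowing a global phase.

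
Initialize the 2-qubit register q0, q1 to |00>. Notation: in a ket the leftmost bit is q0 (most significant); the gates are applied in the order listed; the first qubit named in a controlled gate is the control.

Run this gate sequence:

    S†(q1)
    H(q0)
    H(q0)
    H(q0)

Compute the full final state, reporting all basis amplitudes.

The final amplitudes are sqrt(2)/2 on |00>, 0 on |01>, sqrt(2)/2 on |10>, 0 on |11>.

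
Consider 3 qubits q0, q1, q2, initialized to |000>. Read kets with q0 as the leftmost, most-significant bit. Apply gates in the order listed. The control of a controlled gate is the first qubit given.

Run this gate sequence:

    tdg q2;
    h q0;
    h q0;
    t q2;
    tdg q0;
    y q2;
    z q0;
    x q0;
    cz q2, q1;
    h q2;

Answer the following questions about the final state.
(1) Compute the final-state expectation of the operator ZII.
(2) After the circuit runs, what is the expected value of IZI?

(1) The observable ZII averages to -1. Key observation: steps 1-4 multiply out to the identity, so the circuit reduces to the remaining gates.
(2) The observable IZI averages to 1.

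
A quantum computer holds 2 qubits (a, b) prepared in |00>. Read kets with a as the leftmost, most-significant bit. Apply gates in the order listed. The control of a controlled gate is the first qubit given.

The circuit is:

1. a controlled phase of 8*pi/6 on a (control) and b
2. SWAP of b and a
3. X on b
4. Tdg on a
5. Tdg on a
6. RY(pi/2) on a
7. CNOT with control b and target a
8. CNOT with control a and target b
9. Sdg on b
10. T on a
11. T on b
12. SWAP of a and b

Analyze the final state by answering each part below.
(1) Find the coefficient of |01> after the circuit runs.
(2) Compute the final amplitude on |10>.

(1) The final state's coefficient on |01> equals sqrt(2)*exp(I*pi/4)/2.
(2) The amplitude on |10> is -sqrt(2)*exp(3*I*pi/4)/2.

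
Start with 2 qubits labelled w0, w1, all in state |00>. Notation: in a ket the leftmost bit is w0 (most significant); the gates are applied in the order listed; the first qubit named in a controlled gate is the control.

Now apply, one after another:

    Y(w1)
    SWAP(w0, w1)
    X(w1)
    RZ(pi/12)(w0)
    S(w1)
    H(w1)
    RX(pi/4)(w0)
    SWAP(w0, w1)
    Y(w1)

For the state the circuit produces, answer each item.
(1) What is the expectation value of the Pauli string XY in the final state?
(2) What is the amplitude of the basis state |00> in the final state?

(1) The observable XY averages to -sqrt(2)/2.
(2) |00> carries amplitude sqrt(2*sqrt(2) + 4)*exp(13*I*pi/24)/4 in the final state.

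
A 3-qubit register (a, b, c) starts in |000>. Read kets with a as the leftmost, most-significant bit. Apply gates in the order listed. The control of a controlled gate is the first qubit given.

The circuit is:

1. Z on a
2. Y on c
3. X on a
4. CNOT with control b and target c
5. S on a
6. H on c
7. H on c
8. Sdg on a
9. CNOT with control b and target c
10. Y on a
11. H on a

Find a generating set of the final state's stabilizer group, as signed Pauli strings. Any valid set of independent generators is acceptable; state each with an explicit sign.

The stabilizer group can be generated by +XII, +IZI, -IIZ, among other valid generating sets.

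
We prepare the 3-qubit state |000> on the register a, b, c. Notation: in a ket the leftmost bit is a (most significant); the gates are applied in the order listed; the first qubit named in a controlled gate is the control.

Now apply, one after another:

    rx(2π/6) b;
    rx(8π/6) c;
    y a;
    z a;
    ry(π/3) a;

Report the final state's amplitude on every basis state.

After the circuit, the state carries amplitude -sqrt(3)*I/8 on |000>, 3/8 on |001>, -1/8 on |010>, -sqrt(3)*I/8 on |011>, 3*I/8 on |100>, -3*sqrt(3)/8 on |101>, sqrt(3)/8 on |110>, 3*I/8 on |111>.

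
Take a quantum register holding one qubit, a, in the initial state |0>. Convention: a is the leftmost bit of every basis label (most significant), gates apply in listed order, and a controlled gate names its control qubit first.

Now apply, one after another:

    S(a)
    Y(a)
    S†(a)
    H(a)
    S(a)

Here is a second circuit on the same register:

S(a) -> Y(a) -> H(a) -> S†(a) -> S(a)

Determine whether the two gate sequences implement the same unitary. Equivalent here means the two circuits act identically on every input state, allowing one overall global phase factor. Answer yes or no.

No: there is an input state on which the two circuits produce genuinely different outputs (not merely differing by a phase).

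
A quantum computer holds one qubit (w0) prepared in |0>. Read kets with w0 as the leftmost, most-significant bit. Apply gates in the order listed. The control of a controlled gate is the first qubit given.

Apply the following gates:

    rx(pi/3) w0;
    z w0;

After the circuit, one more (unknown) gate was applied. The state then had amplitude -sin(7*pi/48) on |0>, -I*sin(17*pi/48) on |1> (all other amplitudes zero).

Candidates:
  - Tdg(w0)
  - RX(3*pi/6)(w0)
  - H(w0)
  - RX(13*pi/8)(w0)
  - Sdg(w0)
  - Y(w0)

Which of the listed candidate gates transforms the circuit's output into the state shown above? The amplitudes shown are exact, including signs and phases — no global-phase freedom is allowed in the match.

The applied gate was RX(13*pi/8)(w0).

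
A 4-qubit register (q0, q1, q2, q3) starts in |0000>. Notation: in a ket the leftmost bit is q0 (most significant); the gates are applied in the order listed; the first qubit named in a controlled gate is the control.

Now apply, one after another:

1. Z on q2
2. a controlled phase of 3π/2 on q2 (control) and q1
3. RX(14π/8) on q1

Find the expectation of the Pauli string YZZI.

The expectation value of YZZI is 0.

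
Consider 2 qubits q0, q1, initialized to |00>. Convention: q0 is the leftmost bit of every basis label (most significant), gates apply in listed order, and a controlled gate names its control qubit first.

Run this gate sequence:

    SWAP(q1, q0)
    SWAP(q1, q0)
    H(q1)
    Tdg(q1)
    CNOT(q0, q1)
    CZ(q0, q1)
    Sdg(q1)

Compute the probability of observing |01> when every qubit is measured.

A full measurement returns |01> with probability 1/2. Key observation: the block from step 1 through step 2 cancels to the identity and can be dropped.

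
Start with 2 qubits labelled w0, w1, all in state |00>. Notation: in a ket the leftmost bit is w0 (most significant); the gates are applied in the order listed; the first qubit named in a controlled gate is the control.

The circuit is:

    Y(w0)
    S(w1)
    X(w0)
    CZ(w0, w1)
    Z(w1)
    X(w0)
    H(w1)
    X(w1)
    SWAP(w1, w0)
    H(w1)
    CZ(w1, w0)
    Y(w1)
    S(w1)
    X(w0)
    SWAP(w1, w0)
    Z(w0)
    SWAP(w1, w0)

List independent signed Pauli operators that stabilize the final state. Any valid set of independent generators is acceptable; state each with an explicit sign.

One valid set of independent stabilizer generators is -XZ, +ZY (any independent generating set of the same group is equally correct).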